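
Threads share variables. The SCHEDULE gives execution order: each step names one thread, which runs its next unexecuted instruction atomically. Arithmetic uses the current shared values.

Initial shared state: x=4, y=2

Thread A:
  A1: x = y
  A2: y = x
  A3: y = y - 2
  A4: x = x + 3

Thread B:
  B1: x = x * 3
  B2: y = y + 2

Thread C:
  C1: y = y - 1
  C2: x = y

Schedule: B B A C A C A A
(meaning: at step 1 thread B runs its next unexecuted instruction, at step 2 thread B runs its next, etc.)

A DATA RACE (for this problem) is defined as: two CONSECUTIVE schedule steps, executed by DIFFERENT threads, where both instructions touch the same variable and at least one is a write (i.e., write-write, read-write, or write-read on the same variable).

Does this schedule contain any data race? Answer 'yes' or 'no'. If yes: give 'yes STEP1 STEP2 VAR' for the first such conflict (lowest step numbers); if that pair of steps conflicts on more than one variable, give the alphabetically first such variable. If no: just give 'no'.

Steps 1,2: same thread (B). No race.
Steps 2,3: B(y = y + 2) vs A(x = y). RACE on y (W-R).
Steps 3,4: A(x = y) vs C(y = y - 1). RACE on y (R-W).
Steps 4,5: C(y = y - 1) vs A(y = x). RACE on y (W-W).
Steps 5,6: A(y = x) vs C(x = y). RACE on x (R-W), y (W-R). Multiple vars; alphabetically first is x.
Steps 6,7: C(x = y) vs A(y = y - 2). RACE on y (R-W).
Steps 7,8: same thread (A). No race.
First conflict at steps 2,3.

Answer: yes 2 3 y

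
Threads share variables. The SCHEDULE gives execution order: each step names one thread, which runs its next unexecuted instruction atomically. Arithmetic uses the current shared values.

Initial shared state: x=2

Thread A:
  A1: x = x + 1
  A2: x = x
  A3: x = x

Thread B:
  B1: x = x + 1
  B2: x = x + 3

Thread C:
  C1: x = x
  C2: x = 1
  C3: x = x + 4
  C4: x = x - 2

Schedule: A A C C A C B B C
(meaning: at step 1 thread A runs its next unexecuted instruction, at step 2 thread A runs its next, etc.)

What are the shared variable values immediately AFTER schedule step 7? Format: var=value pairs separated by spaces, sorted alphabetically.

Answer: x=6

Derivation:
Step 1: thread A executes A1 (x = x + 1). Shared: x=3. PCs: A@1 B@0 C@0
Step 2: thread A executes A2 (x = x). Shared: x=3. PCs: A@2 B@0 C@0
Step 3: thread C executes C1 (x = x). Shared: x=3. PCs: A@2 B@0 C@1
Step 4: thread C executes C2 (x = 1). Shared: x=1. PCs: A@2 B@0 C@2
Step 5: thread A executes A3 (x = x). Shared: x=1. PCs: A@3 B@0 C@2
Step 6: thread C executes C3 (x = x + 4). Shared: x=5. PCs: A@3 B@0 C@3
Step 7: thread B executes B1 (x = x + 1). Shared: x=6. PCs: A@3 B@1 C@3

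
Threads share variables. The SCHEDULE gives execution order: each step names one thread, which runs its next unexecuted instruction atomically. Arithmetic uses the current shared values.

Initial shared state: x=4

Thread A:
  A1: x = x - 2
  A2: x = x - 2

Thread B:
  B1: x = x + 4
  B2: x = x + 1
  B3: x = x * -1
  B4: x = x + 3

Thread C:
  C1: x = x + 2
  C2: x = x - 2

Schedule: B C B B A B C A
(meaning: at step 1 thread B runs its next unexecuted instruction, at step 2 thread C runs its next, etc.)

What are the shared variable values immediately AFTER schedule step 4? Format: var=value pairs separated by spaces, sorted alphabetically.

Answer: x=-11

Derivation:
Step 1: thread B executes B1 (x = x + 4). Shared: x=8. PCs: A@0 B@1 C@0
Step 2: thread C executes C1 (x = x + 2). Shared: x=10. PCs: A@0 B@1 C@1
Step 3: thread B executes B2 (x = x + 1). Shared: x=11. PCs: A@0 B@2 C@1
Step 4: thread B executes B3 (x = x * -1). Shared: x=-11. PCs: A@0 B@3 C@1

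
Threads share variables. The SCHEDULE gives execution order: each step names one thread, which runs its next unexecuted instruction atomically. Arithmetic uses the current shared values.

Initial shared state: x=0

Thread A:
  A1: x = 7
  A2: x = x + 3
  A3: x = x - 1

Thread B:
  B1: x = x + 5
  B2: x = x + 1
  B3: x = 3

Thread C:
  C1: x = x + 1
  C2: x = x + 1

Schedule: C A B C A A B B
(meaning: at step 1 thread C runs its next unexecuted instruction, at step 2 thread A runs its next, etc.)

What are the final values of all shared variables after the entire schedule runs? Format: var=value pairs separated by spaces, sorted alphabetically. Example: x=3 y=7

Step 1: thread C executes C1 (x = x + 1). Shared: x=1. PCs: A@0 B@0 C@1
Step 2: thread A executes A1 (x = 7). Shared: x=7. PCs: A@1 B@0 C@1
Step 3: thread B executes B1 (x = x + 5). Shared: x=12. PCs: A@1 B@1 C@1
Step 4: thread C executes C2 (x = x + 1). Shared: x=13. PCs: A@1 B@1 C@2
Step 5: thread A executes A2 (x = x + 3). Shared: x=16. PCs: A@2 B@1 C@2
Step 6: thread A executes A3 (x = x - 1). Shared: x=15. PCs: A@3 B@1 C@2
Step 7: thread B executes B2 (x = x + 1). Shared: x=16. PCs: A@3 B@2 C@2
Step 8: thread B executes B3 (x = 3). Shared: x=3. PCs: A@3 B@3 C@2

Answer: x=3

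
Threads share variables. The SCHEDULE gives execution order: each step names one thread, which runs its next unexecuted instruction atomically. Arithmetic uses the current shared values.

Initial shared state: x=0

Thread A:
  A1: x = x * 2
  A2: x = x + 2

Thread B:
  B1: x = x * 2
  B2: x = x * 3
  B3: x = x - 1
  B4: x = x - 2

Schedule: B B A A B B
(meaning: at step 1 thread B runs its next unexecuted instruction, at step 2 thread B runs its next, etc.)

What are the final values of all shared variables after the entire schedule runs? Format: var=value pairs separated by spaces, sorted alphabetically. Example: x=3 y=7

Answer: x=-1

Derivation:
Step 1: thread B executes B1 (x = x * 2). Shared: x=0. PCs: A@0 B@1
Step 2: thread B executes B2 (x = x * 3). Shared: x=0. PCs: A@0 B@2
Step 3: thread A executes A1 (x = x * 2). Shared: x=0. PCs: A@1 B@2
Step 4: thread A executes A2 (x = x + 2). Shared: x=2. PCs: A@2 B@2
Step 5: thread B executes B3 (x = x - 1). Shared: x=1. PCs: A@2 B@3
Step 6: thread B executes B4 (x = x - 2). Shared: x=-1. PCs: A@2 B@4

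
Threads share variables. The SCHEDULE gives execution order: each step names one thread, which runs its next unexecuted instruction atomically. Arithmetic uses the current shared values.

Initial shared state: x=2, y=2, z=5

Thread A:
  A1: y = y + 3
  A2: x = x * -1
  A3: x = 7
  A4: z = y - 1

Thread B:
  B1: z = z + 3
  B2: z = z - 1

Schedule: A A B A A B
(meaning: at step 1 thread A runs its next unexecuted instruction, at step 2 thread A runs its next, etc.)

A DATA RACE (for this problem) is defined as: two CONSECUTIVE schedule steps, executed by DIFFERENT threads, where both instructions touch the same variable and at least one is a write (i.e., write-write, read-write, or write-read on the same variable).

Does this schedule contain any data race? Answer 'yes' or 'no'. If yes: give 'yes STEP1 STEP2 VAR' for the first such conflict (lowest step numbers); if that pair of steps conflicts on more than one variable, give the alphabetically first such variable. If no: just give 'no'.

Steps 1,2: same thread (A). No race.
Steps 2,3: A(r=x,w=x) vs B(r=z,w=z). No conflict.
Steps 3,4: B(r=z,w=z) vs A(r=-,w=x). No conflict.
Steps 4,5: same thread (A). No race.
Steps 5,6: A(z = y - 1) vs B(z = z - 1). RACE on z (W-W).
First conflict at steps 5,6.

Answer: yes 5 6 z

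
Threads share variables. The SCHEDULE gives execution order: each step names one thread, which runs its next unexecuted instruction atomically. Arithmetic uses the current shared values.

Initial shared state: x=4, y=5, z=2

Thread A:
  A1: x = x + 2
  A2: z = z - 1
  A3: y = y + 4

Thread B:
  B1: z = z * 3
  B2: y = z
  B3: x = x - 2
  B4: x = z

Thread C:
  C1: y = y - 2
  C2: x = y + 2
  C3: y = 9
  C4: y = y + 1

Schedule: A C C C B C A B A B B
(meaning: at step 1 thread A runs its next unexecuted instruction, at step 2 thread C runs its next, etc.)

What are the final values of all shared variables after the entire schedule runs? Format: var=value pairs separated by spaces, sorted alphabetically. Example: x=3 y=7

Step 1: thread A executes A1 (x = x + 2). Shared: x=6 y=5 z=2. PCs: A@1 B@0 C@0
Step 2: thread C executes C1 (y = y - 2). Shared: x=6 y=3 z=2. PCs: A@1 B@0 C@1
Step 3: thread C executes C2 (x = y + 2). Shared: x=5 y=3 z=2. PCs: A@1 B@0 C@2
Step 4: thread C executes C3 (y = 9). Shared: x=5 y=9 z=2. PCs: A@1 B@0 C@3
Step 5: thread B executes B1 (z = z * 3). Shared: x=5 y=9 z=6. PCs: A@1 B@1 C@3
Step 6: thread C executes C4 (y = y + 1). Shared: x=5 y=10 z=6. PCs: A@1 B@1 C@4
Step 7: thread A executes A2 (z = z - 1). Shared: x=5 y=10 z=5. PCs: A@2 B@1 C@4
Step 8: thread B executes B2 (y = z). Shared: x=5 y=5 z=5. PCs: A@2 B@2 C@4
Step 9: thread A executes A3 (y = y + 4). Shared: x=5 y=9 z=5. PCs: A@3 B@2 C@4
Step 10: thread B executes B3 (x = x - 2). Shared: x=3 y=9 z=5. PCs: A@3 B@3 C@4
Step 11: thread B executes B4 (x = z). Shared: x=5 y=9 z=5. PCs: A@3 B@4 C@4

Answer: x=5 y=9 z=5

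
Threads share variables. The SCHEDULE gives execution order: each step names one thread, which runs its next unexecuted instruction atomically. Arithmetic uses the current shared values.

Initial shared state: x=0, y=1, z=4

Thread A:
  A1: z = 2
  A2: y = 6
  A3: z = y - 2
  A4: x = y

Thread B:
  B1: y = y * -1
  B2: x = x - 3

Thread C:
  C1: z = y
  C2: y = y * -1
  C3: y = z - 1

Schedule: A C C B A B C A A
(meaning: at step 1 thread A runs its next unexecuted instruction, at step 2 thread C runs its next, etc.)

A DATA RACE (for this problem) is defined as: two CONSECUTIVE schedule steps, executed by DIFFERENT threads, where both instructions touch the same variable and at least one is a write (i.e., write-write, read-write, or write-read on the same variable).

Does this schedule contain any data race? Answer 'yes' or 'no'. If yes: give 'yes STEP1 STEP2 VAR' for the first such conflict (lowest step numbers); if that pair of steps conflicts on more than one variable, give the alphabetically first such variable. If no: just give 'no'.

Answer: yes 1 2 z

Derivation:
Steps 1,2: A(z = 2) vs C(z = y). RACE on z (W-W).
Steps 2,3: same thread (C). No race.
Steps 3,4: C(y = y * -1) vs B(y = y * -1). RACE on y (W-W).
Steps 4,5: B(y = y * -1) vs A(y = 6). RACE on y (W-W).
Steps 5,6: A(r=-,w=y) vs B(r=x,w=x). No conflict.
Steps 6,7: B(r=x,w=x) vs C(r=z,w=y). No conflict.
Steps 7,8: C(y = z - 1) vs A(z = y - 2). RACE on y (W-R), z (R-W). Multiple vars; alphabetically first is y.
Steps 8,9: same thread (A). No race.
First conflict at steps 1,2.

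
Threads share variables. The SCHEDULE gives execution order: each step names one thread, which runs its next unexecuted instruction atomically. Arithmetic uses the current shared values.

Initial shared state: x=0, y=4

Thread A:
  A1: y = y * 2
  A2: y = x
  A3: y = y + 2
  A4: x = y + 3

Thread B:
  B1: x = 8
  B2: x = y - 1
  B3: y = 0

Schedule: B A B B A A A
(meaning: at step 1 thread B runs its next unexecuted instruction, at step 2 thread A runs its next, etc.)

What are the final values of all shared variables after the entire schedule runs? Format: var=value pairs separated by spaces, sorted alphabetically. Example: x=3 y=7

Answer: x=12 y=9

Derivation:
Step 1: thread B executes B1 (x = 8). Shared: x=8 y=4. PCs: A@0 B@1
Step 2: thread A executes A1 (y = y * 2). Shared: x=8 y=8. PCs: A@1 B@1
Step 3: thread B executes B2 (x = y - 1). Shared: x=7 y=8. PCs: A@1 B@2
Step 4: thread B executes B3 (y = 0). Shared: x=7 y=0. PCs: A@1 B@3
Step 5: thread A executes A2 (y = x). Shared: x=7 y=7. PCs: A@2 B@3
Step 6: thread A executes A3 (y = y + 2). Shared: x=7 y=9. PCs: A@3 B@3
Step 7: thread A executes A4 (x = y + 3). Shared: x=12 y=9. PCs: A@4 B@3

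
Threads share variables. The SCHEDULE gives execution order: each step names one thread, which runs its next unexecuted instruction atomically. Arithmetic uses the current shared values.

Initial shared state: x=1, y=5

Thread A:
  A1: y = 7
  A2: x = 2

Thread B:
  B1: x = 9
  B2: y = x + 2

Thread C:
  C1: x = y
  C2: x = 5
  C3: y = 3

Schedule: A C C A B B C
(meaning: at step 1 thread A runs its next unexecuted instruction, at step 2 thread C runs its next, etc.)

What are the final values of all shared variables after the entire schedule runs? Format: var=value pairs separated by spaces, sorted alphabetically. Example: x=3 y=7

Answer: x=9 y=3

Derivation:
Step 1: thread A executes A1 (y = 7). Shared: x=1 y=7. PCs: A@1 B@0 C@0
Step 2: thread C executes C1 (x = y). Shared: x=7 y=7. PCs: A@1 B@0 C@1
Step 3: thread C executes C2 (x = 5). Shared: x=5 y=7. PCs: A@1 B@0 C@2
Step 4: thread A executes A2 (x = 2). Shared: x=2 y=7. PCs: A@2 B@0 C@2
Step 5: thread B executes B1 (x = 9). Shared: x=9 y=7. PCs: A@2 B@1 C@2
Step 6: thread B executes B2 (y = x + 2). Shared: x=9 y=11. PCs: A@2 B@2 C@2
Step 7: thread C executes C3 (y = 3). Shared: x=9 y=3. PCs: A@2 B@2 C@3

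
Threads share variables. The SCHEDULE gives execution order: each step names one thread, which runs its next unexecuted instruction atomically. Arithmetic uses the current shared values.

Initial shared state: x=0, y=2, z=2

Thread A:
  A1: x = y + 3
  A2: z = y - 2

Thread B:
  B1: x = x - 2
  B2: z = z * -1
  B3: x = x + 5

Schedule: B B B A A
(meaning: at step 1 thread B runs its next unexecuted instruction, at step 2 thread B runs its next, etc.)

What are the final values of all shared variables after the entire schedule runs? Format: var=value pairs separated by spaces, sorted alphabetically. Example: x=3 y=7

Answer: x=5 y=2 z=0

Derivation:
Step 1: thread B executes B1 (x = x - 2). Shared: x=-2 y=2 z=2. PCs: A@0 B@1
Step 2: thread B executes B2 (z = z * -1). Shared: x=-2 y=2 z=-2. PCs: A@0 B@2
Step 3: thread B executes B3 (x = x + 5). Shared: x=3 y=2 z=-2. PCs: A@0 B@3
Step 4: thread A executes A1 (x = y + 3). Shared: x=5 y=2 z=-2. PCs: A@1 B@3
Step 5: thread A executes A2 (z = y - 2). Shared: x=5 y=2 z=0. PCs: A@2 B@3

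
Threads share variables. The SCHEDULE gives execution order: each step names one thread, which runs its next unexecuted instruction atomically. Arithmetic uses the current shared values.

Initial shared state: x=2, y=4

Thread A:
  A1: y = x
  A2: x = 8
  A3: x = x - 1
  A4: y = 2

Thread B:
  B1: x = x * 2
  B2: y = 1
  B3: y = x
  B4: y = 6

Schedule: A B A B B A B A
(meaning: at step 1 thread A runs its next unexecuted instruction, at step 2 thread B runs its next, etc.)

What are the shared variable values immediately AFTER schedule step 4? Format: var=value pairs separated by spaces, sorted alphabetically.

Answer: x=8 y=1

Derivation:
Step 1: thread A executes A1 (y = x). Shared: x=2 y=2. PCs: A@1 B@0
Step 2: thread B executes B1 (x = x * 2). Shared: x=4 y=2. PCs: A@1 B@1
Step 3: thread A executes A2 (x = 8). Shared: x=8 y=2. PCs: A@2 B@1
Step 4: thread B executes B2 (y = 1). Shared: x=8 y=1. PCs: A@2 B@2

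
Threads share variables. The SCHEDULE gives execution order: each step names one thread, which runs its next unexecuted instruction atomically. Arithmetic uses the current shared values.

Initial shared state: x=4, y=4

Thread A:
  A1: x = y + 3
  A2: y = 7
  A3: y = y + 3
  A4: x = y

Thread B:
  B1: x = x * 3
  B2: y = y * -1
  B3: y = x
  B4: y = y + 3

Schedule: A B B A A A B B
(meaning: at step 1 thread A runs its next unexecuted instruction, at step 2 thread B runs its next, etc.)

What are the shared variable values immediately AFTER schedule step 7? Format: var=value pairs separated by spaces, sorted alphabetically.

Answer: x=10 y=10

Derivation:
Step 1: thread A executes A1 (x = y + 3). Shared: x=7 y=4. PCs: A@1 B@0
Step 2: thread B executes B1 (x = x * 3). Shared: x=21 y=4. PCs: A@1 B@1
Step 3: thread B executes B2 (y = y * -1). Shared: x=21 y=-4. PCs: A@1 B@2
Step 4: thread A executes A2 (y = 7). Shared: x=21 y=7. PCs: A@2 B@2
Step 5: thread A executes A3 (y = y + 3). Shared: x=21 y=10. PCs: A@3 B@2
Step 6: thread A executes A4 (x = y). Shared: x=10 y=10. PCs: A@4 B@2
Step 7: thread B executes B3 (y = x). Shared: x=10 y=10. PCs: A@4 B@3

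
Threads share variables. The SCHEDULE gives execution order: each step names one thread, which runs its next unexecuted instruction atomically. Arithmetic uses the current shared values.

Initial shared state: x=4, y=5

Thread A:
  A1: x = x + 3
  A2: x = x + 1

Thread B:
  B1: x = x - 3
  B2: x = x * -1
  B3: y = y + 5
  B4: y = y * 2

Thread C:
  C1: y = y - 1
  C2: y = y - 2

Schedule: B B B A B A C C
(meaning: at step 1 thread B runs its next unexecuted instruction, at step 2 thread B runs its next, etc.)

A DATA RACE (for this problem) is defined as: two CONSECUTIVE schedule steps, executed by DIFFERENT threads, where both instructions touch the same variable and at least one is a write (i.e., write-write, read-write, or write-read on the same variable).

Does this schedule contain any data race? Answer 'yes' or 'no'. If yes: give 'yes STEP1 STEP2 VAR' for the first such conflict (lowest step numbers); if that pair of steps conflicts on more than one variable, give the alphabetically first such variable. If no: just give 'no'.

Answer: no

Derivation:
Steps 1,2: same thread (B). No race.
Steps 2,3: same thread (B). No race.
Steps 3,4: B(r=y,w=y) vs A(r=x,w=x). No conflict.
Steps 4,5: A(r=x,w=x) vs B(r=y,w=y). No conflict.
Steps 5,6: B(r=y,w=y) vs A(r=x,w=x). No conflict.
Steps 6,7: A(r=x,w=x) vs C(r=y,w=y). No conflict.
Steps 7,8: same thread (C). No race.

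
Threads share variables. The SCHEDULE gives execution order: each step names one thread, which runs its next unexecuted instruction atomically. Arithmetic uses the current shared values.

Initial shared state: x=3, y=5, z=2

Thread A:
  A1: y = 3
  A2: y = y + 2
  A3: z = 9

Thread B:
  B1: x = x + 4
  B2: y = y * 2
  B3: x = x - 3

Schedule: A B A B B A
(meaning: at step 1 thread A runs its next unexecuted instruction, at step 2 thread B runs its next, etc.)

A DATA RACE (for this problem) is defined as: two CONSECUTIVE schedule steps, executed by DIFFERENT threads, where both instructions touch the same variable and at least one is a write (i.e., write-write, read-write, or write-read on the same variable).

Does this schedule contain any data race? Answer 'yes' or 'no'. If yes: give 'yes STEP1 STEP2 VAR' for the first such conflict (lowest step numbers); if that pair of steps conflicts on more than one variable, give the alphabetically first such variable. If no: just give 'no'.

Steps 1,2: A(r=-,w=y) vs B(r=x,w=x). No conflict.
Steps 2,3: B(r=x,w=x) vs A(r=y,w=y). No conflict.
Steps 3,4: A(y = y + 2) vs B(y = y * 2). RACE on y (W-W).
Steps 4,5: same thread (B). No race.
Steps 5,6: B(r=x,w=x) vs A(r=-,w=z). No conflict.
First conflict at steps 3,4.

Answer: yes 3 4 y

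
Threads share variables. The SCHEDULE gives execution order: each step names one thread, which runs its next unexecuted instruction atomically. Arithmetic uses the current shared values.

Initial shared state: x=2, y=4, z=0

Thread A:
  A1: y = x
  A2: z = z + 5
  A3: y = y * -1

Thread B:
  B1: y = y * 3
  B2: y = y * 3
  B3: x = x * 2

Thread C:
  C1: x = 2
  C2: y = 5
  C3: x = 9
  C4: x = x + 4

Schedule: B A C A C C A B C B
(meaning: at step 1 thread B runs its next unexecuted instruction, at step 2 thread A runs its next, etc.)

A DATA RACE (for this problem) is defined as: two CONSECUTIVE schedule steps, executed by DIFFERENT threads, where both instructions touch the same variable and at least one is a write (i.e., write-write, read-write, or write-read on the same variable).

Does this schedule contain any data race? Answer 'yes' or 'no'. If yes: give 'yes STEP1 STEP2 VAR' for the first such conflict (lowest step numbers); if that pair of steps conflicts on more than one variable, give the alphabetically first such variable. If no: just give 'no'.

Steps 1,2: B(y = y * 3) vs A(y = x). RACE on y (W-W).
Steps 2,3: A(y = x) vs C(x = 2). RACE on x (R-W).
Steps 3,4: C(r=-,w=x) vs A(r=z,w=z). No conflict.
Steps 4,5: A(r=z,w=z) vs C(r=-,w=y). No conflict.
Steps 5,6: same thread (C). No race.
Steps 6,7: C(r=-,w=x) vs A(r=y,w=y). No conflict.
Steps 7,8: A(y = y * -1) vs B(y = y * 3). RACE on y (W-W).
Steps 8,9: B(r=y,w=y) vs C(r=x,w=x). No conflict.
Steps 9,10: C(x = x + 4) vs B(x = x * 2). RACE on x (W-W).
First conflict at steps 1,2.

Answer: yes 1 2 y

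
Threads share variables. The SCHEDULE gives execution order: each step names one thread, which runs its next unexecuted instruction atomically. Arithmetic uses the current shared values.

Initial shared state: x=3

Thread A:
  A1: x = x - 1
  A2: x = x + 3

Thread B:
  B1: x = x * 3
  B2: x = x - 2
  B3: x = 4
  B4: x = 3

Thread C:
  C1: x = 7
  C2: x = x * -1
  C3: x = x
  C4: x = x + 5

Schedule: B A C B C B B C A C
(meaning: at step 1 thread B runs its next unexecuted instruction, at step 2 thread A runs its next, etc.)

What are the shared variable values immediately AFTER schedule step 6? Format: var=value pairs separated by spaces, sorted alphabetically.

Step 1: thread B executes B1 (x = x * 3). Shared: x=9. PCs: A@0 B@1 C@0
Step 2: thread A executes A1 (x = x - 1). Shared: x=8. PCs: A@1 B@1 C@0
Step 3: thread C executes C1 (x = 7). Shared: x=7. PCs: A@1 B@1 C@1
Step 4: thread B executes B2 (x = x - 2). Shared: x=5. PCs: A@1 B@2 C@1
Step 5: thread C executes C2 (x = x * -1). Shared: x=-5. PCs: A@1 B@2 C@2
Step 6: thread B executes B3 (x = 4). Shared: x=4. PCs: A@1 B@3 C@2

Answer: x=4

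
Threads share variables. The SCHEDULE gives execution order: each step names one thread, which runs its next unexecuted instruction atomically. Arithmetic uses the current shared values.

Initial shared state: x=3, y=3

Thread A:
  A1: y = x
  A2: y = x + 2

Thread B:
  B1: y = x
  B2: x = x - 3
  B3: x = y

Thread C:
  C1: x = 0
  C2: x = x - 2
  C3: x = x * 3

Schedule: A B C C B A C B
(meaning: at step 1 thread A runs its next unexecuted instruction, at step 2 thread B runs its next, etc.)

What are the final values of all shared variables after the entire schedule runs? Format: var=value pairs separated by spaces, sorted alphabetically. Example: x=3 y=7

Step 1: thread A executes A1 (y = x). Shared: x=3 y=3. PCs: A@1 B@0 C@0
Step 2: thread B executes B1 (y = x). Shared: x=3 y=3. PCs: A@1 B@1 C@0
Step 3: thread C executes C1 (x = 0). Shared: x=0 y=3. PCs: A@1 B@1 C@1
Step 4: thread C executes C2 (x = x - 2). Shared: x=-2 y=3. PCs: A@1 B@1 C@2
Step 5: thread B executes B2 (x = x - 3). Shared: x=-5 y=3. PCs: A@1 B@2 C@2
Step 6: thread A executes A2 (y = x + 2). Shared: x=-5 y=-3. PCs: A@2 B@2 C@2
Step 7: thread C executes C3 (x = x * 3). Shared: x=-15 y=-3. PCs: A@2 B@2 C@3
Step 8: thread B executes B3 (x = y). Shared: x=-3 y=-3. PCs: A@2 B@3 C@3

Answer: x=-3 y=-3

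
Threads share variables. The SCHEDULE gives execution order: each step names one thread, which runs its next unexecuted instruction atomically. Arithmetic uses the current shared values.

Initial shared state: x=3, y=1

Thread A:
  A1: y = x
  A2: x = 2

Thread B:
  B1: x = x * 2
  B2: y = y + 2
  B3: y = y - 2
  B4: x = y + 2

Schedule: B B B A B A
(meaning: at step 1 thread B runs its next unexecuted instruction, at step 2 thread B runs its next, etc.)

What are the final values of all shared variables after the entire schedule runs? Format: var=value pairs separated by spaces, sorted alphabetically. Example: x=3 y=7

Answer: x=2 y=6

Derivation:
Step 1: thread B executes B1 (x = x * 2). Shared: x=6 y=1. PCs: A@0 B@1
Step 2: thread B executes B2 (y = y + 2). Shared: x=6 y=3. PCs: A@0 B@2
Step 3: thread B executes B3 (y = y - 2). Shared: x=6 y=1. PCs: A@0 B@3
Step 4: thread A executes A1 (y = x). Shared: x=6 y=6. PCs: A@1 B@3
Step 5: thread B executes B4 (x = y + 2). Shared: x=8 y=6. PCs: A@1 B@4
Step 6: thread A executes A2 (x = 2). Shared: x=2 y=6. PCs: A@2 B@4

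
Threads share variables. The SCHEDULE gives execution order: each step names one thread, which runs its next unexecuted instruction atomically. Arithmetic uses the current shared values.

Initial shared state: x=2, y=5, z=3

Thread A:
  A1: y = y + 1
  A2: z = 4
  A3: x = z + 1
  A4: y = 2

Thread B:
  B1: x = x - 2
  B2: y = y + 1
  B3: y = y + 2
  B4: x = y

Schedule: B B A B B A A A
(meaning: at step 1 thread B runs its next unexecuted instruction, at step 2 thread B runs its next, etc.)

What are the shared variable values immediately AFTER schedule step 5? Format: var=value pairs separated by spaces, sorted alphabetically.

Step 1: thread B executes B1 (x = x - 2). Shared: x=0 y=5 z=3. PCs: A@0 B@1
Step 2: thread B executes B2 (y = y + 1). Shared: x=0 y=6 z=3. PCs: A@0 B@2
Step 3: thread A executes A1 (y = y + 1). Shared: x=0 y=7 z=3. PCs: A@1 B@2
Step 4: thread B executes B3 (y = y + 2). Shared: x=0 y=9 z=3. PCs: A@1 B@3
Step 5: thread B executes B4 (x = y). Shared: x=9 y=9 z=3. PCs: A@1 B@4

Answer: x=9 y=9 z=3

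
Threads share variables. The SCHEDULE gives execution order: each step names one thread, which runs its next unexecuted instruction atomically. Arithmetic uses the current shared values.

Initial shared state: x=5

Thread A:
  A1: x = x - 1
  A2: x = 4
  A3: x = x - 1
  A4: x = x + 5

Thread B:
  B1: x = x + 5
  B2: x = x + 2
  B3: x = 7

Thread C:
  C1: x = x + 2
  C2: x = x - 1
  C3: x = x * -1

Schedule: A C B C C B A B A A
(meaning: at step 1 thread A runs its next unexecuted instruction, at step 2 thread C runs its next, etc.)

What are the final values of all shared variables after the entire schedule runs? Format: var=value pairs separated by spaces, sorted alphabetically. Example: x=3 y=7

Answer: x=11

Derivation:
Step 1: thread A executes A1 (x = x - 1). Shared: x=4. PCs: A@1 B@0 C@0
Step 2: thread C executes C1 (x = x + 2). Shared: x=6. PCs: A@1 B@0 C@1
Step 3: thread B executes B1 (x = x + 5). Shared: x=11. PCs: A@1 B@1 C@1
Step 4: thread C executes C2 (x = x - 1). Shared: x=10. PCs: A@1 B@1 C@2
Step 5: thread C executes C3 (x = x * -1). Shared: x=-10. PCs: A@1 B@1 C@3
Step 6: thread B executes B2 (x = x + 2). Shared: x=-8. PCs: A@1 B@2 C@3
Step 7: thread A executes A2 (x = 4). Shared: x=4. PCs: A@2 B@2 C@3
Step 8: thread B executes B3 (x = 7). Shared: x=7. PCs: A@2 B@3 C@3
Step 9: thread A executes A3 (x = x - 1). Shared: x=6. PCs: A@3 B@3 C@3
Step 10: thread A executes A4 (x = x + 5). Shared: x=11. PCs: A@4 B@3 C@3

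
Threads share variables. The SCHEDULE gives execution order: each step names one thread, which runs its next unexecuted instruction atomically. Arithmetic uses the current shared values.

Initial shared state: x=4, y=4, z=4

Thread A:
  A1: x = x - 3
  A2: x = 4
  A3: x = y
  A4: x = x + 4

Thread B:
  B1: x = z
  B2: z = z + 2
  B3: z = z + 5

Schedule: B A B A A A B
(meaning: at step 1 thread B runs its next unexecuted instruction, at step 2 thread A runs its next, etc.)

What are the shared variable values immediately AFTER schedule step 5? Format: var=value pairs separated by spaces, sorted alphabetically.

Answer: x=4 y=4 z=6

Derivation:
Step 1: thread B executes B1 (x = z). Shared: x=4 y=4 z=4. PCs: A@0 B@1
Step 2: thread A executes A1 (x = x - 3). Shared: x=1 y=4 z=4. PCs: A@1 B@1
Step 3: thread B executes B2 (z = z + 2). Shared: x=1 y=4 z=6. PCs: A@1 B@2
Step 4: thread A executes A2 (x = 4). Shared: x=4 y=4 z=6. PCs: A@2 B@2
Step 5: thread A executes A3 (x = y). Shared: x=4 y=4 z=6. PCs: A@3 B@2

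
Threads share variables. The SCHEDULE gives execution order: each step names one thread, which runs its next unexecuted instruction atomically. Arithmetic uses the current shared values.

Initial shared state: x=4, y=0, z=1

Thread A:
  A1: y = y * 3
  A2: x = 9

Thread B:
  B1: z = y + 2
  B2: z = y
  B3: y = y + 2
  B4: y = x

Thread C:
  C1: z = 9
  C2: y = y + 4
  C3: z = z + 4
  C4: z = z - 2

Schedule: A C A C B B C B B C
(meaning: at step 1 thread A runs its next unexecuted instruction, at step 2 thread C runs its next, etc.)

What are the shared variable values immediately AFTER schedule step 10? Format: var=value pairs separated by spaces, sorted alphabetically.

Step 1: thread A executes A1 (y = y * 3). Shared: x=4 y=0 z=1. PCs: A@1 B@0 C@0
Step 2: thread C executes C1 (z = 9). Shared: x=4 y=0 z=9. PCs: A@1 B@0 C@1
Step 3: thread A executes A2 (x = 9). Shared: x=9 y=0 z=9. PCs: A@2 B@0 C@1
Step 4: thread C executes C2 (y = y + 4). Shared: x=9 y=4 z=9. PCs: A@2 B@0 C@2
Step 5: thread B executes B1 (z = y + 2). Shared: x=9 y=4 z=6. PCs: A@2 B@1 C@2
Step 6: thread B executes B2 (z = y). Shared: x=9 y=4 z=4. PCs: A@2 B@2 C@2
Step 7: thread C executes C3 (z = z + 4). Shared: x=9 y=4 z=8. PCs: A@2 B@2 C@3
Step 8: thread B executes B3 (y = y + 2). Shared: x=9 y=6 z=8. PCs: A@2 B@3 C@3
Step 9: thread B executes B4 (y = x). Shared: x=9 y=9 z=8. PCs: A@2 B@4 C@3
Step 10: thread C executes C4 (z = z - 2). Shared: x=9 y=9 z=6. PCs: A@2 B@4 C@4

Answer: x=9 y=9 z=6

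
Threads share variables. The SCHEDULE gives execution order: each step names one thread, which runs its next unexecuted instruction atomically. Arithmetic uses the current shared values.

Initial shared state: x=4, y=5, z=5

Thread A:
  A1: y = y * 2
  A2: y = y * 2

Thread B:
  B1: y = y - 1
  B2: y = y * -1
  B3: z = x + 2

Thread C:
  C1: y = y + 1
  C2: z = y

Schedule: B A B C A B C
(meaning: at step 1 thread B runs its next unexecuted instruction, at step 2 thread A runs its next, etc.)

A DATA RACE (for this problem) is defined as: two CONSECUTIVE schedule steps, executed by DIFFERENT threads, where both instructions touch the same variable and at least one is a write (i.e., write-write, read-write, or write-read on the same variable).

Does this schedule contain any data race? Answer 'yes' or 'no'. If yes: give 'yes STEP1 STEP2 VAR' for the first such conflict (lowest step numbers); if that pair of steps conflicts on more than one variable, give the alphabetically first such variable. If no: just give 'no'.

Steps 1,2: B(y = y - 1) vs A(y = y * 2). RACE on y (W-W).
Steps 2,3: A(y = y * 2) vs B(y = y * -1). RACE on y (W-W).
Steps 3,4: B(y = y * -1) vs C(y = y + 1). RACE on y (W-W).
Steps 4,5: C(y = y + 1) vs A(y = y * 2). RACE on y (W-W).
Steps 5,6: A(r=y,w=y) vs B(r=x,w=z). No conflict.
Steps 6,7: B(z = x + 2) vs C(z = y). RACE on z (W-W).
First conflict at steps 1,2.

Answer: yes 1 2 y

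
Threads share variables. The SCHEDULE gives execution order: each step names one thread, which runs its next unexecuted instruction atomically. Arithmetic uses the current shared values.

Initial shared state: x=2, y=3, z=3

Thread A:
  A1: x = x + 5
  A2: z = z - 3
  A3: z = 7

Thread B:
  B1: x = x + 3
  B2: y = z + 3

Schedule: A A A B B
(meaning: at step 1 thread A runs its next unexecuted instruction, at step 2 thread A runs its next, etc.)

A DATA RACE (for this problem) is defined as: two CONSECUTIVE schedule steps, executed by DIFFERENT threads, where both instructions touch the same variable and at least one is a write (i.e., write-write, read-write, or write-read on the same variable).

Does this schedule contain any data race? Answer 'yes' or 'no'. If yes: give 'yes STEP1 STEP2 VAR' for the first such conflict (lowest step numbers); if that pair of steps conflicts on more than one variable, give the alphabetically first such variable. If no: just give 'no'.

Answer: no

Derivation:
Steps 1,2: same thread (A). No race.
Steps 2,3: same thread (A). No race.
Steps 3,4: A(r=-,w=z) vs B(r=x,w=x). No conflict.
Steps 4,5: same thread (B). No race.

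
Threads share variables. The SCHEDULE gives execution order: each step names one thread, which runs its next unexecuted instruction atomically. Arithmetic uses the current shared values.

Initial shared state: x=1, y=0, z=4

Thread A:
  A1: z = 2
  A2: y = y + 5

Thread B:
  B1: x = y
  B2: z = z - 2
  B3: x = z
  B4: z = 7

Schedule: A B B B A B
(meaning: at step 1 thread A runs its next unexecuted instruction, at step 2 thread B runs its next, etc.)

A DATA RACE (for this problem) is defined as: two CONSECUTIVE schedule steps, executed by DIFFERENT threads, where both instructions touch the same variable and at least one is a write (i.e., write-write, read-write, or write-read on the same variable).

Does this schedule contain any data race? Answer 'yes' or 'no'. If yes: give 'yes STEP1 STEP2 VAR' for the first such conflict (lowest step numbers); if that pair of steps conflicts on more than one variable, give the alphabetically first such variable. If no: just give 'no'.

Steps 1,2: A(r=-,w=z) vs B(r=y,w=x). No conflict.
Steps 2,3: same thread (B). No race.
Steps 3,4: same thread (B). No race.
Steps 4,5: B(r=z,w=x) vs A(r=y,w=y). No conflict.
Steps 5,6: A(r=y,w=y) vs B(r=-,w=z). No conflict.

Answer: no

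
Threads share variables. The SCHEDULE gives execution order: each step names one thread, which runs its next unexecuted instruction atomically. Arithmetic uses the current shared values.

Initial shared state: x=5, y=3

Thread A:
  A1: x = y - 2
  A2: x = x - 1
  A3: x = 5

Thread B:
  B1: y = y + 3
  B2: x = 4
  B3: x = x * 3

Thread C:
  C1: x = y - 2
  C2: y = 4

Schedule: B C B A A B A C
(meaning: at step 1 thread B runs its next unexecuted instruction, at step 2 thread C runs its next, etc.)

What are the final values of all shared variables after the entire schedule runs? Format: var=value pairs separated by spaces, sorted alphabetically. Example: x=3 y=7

Step 1: thread B executes B1 (y = y + 3). Shared: x=5 y=6. PCs: A@0 B@1 C@0
Step 2: thread C executes C1 (x = y - 2). Shared: x=4 y=6. PCs: A@0 B@1 C@1
Step 3: thread B executes B2 (x = 4). Shared: x=4 y=6. PCs: A@0 B@2 C@1
Step 4: thread A executes A1 (x = y - 2). Shared: x=4 y=6. PCs: A@1 B@2 C@1
Step 5: thread A executes A2 (x = x - 1). Shared: x=3 y=6. PCs: A@2 B@2 C@1
Step 6: thread B executes B3 (x = x * 3). Shared: x=9 y=6. PCs: A@2 B@3 C@1
Step 7: thread A executes A3 (x = 5). Shared: x=5 y=6. PCs: A@3 B@3 C@1
Step 8: thread C executes C2 (y = 4). Shared: x=5 y=4. PCs: A@3 B@3 C@2

Answer: x=5 y=4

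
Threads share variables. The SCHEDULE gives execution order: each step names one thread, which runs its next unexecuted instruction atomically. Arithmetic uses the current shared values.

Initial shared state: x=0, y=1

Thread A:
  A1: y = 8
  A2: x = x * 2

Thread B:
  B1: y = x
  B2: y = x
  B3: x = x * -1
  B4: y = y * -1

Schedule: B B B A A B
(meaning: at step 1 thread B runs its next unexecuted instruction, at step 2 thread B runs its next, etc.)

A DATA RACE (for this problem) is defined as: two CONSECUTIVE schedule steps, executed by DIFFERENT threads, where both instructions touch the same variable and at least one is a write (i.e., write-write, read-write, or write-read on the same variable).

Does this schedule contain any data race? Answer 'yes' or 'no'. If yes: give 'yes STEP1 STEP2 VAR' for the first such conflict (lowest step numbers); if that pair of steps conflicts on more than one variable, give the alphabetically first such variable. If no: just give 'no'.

Steps 1,2: same thread (B). No race.
Steps 2,3: same thread (B). No race.
Steps 3,4: B(r=x,w=x) vs A(r=-,w=y). No conflict.
Steps 4,5: same thread (A). No race.
Steps 5,6: A(r=x,w=x) vs B(r=y,w=y). No conflict.

Answer: no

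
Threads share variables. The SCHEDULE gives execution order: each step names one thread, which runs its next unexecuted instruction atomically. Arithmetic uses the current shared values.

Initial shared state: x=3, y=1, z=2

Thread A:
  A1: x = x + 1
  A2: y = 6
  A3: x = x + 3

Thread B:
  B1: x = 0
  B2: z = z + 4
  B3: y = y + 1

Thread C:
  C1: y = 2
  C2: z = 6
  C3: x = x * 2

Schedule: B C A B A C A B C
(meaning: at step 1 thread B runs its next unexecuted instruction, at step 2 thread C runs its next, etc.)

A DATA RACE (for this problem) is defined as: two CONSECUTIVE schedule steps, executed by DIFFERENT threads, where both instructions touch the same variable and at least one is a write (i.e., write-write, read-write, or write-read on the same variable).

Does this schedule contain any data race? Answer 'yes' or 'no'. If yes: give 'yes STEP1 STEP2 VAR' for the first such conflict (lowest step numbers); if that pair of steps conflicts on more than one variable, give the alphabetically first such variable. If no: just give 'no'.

Steps 1,2: B(r=-,w=x) vs C(r=-,w=y). No conflict.
Steps 2,3: C(r=-,w=y) vs A(r=x,w=x). No conflict.
Steps 3,4: A(r=x,w=x) vs B(r=z,w=z). No conflict.
Steps 4,5: B(r=z,w=z) vs A(r=-,w=y). No conflict.
Steps 5,6: A(r=-,w=y) vs C(r=-,w=z). No conflict.
Steps 6,7: C(r=-,w=z) vs A(r=x,w=x). No conflict.
Steps 7,8: A(r=x,w=x) vs B(r=y,w=y). No conflict.
Steps 8,9: B(r=y,w=y) vs C(r=x,w=x). No conflict.

Answer: no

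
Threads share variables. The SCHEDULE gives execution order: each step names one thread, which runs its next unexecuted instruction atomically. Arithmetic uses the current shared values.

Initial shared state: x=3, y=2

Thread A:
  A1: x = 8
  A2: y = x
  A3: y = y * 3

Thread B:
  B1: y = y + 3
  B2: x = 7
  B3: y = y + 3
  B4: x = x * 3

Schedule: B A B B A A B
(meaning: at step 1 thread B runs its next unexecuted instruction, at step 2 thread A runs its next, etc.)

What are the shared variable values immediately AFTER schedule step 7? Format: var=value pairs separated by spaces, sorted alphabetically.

Step 1: thread B executes B1 (y = y + 3). Shared: x=3 y=5. PCs: A@0 B@1
Step 2: thread A executes A1 (x = 8). Shared: x=8 y=5. PCs: A@1 B@1
Step 3: thread B executes B2 (x = 7). Shared: x=7 y=5. PCs: A@1 B@2
Step 4: thread B executes B3 (y = y + 3). Shared: x=7 y=8. PCs: A@1 B@3
Step 5: thread A executes A2 (y = x). Shared: x=7 y=7. PCs: A@2 B@3
Step 6: thread A executes A3 (y = y * 3). Shared: x=7 y=21. PCs: A@3 B@3
Step 7: thread B executes B4 (x = x * 3). Shared: x=21 y=21. PCs: A@3 B@4

Answer: x=21 y=21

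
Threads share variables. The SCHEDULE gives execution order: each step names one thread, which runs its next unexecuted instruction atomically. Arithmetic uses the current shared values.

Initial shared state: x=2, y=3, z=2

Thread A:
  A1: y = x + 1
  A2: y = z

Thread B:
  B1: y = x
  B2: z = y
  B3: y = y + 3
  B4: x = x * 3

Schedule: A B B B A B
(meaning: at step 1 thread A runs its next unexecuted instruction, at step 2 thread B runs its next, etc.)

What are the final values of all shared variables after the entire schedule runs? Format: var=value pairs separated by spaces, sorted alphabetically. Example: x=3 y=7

Step 1: thread A executes A1 (y = x + 1). Shared: x=2 y=3 z=2. PCs: A@1 B@0
Step 2: thread B executes B1 (y = x). Shared: x=2 y=2 z=2. PCs: A@1 B@1
Step 3: thread B executes B2 (z = y). Shared: x=2 y=2 z=2. PCs: A@1 B@2
Step 4: thread B executes B3 (y = y + 3). Shared: x=2 y=5 z=2. PCs: A@1 B@3
Step 5: thread A executes A2 (y = z). Shared: x=2 y=2 z=2. PCs: A@2 B@3
Step 6: thread B executes B4 (x = x * 3). Shared: x=6 y=2 z=2. PCs: A@2 B@4

Answer: x=6 y=2 z=2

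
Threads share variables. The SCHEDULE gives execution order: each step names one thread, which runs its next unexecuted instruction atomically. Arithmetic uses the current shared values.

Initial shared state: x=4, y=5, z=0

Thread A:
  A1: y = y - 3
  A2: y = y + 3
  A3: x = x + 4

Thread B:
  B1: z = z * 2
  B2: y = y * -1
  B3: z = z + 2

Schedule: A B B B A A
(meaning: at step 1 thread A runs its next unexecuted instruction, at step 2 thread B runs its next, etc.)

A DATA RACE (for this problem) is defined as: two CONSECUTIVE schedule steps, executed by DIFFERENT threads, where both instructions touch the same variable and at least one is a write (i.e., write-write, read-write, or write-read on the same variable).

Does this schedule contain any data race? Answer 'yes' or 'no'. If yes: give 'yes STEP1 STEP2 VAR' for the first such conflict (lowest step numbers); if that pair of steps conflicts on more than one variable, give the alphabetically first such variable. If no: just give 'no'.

Steps 1,2: A(r=y,w=y) vs B(r=z,w=z). No conflict.
Steps 2,3: same thread (B). No race.
Steps 3,4: same thread (B). No race.
Steps 4,5: B(r=z,w=z) vs A(r=y,w=y). No conflict.
Steps 5,6: same thread (A). No race.

Answer: no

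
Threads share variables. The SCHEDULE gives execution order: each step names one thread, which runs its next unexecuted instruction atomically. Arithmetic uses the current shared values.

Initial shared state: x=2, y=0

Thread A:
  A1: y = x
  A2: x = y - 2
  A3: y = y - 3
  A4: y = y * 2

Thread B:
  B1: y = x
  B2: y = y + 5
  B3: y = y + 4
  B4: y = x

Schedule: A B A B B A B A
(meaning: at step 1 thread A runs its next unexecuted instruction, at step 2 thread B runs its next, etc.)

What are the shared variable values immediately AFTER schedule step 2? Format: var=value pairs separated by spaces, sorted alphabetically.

Answer: x=2 y=2

Derivation:
Step 1: thread A executes A1 (y = x). Shared: x=2 y=2. PCs: A@1 B@0
Step 2: thread B executes B1 (y = x). Shared: x=2 y=2. PCs: A@1 B@1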